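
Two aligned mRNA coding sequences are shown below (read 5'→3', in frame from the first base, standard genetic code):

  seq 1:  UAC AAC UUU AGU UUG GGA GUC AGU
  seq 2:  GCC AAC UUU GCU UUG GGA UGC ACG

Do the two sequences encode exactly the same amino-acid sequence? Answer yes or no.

no

Codon 1: UAC Tyr / GCC Ala — nonsynonymous.
Codon 2: AAC Asn / AAC Asn — identical.
Codon 3: UUU Phe / UUU Phe — identical.
Codon 4: AGU Ser / GCU Ala — nonsynonymous.
Codon 5: UUG Leu / UUG Leu — identical.
Codon 6: GGA Gly / GGA Gly — identical.
Codon 7: GUC Val / UGC Cys — nonsynonymous.
Codon 8: AGU Ser / ACG Thr — nonsynonymous.
Nonsynonymous differences: 4 → different protein.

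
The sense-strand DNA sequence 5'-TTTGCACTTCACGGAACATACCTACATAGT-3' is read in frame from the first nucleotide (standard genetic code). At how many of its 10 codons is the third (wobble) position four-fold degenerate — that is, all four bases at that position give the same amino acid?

Codon 1 TTT (Phe): third position 2-fold.
Codon 2 GCA (Ala): third position 4-fold.
Codon 3 CTT (Leu): third position 4-fold.
Codon 4 CAC (His): third position 2-fold.
Codon 5 GGA (Gly): third position 4-fold.
Codon 6 ACA (Thr): third position 4-fold.
Codon 7 TAC (Tyr): third position 2-fold.
Codon 8 CTA (Leu): third position 4-fold.
Codon 9 CAT (His): third position 2-fold.
Codon 10 AGT (Ser): third position 2-fold.
Four-fold degenerate third positions: 5.

5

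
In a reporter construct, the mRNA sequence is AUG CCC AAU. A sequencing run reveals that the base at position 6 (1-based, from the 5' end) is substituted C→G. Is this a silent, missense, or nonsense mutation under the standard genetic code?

Position 6 falls in codon 2: CCC → Pro.
After the substitution the codon is CCG → Pro.
Both encode Pro, so the change is synonymous.

silent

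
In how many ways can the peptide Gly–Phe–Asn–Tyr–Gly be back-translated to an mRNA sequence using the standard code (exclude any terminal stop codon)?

Gly: 4 codons.
Phe: 2 codons.
Asn: 2 codons.
Tyr: 2 codons.
Gly: 4 codons.
4 × 2 × 2 × 2 × 4 = 128.

128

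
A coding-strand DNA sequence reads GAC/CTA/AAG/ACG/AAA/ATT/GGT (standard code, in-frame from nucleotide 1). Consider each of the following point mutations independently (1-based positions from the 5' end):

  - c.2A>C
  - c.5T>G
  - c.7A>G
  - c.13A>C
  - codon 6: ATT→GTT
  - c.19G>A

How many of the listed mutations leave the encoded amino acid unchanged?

Codon 1: GAC (Asp) → GCC (Ala) — missense.
Codon 2: CTA (Leu) → CGA (Arg) — missense.
Codon 3: AAG (Lys) → GAG (Glu) — missense.
Codon 5: AAA (Lys) → CAA (Gln) — missense.
Codon 6: ATT (Ile) → GTT (Val) — missense.
Codon 7: GGT (Gly) → AGT (Ser) — missense.
Synonymous: 0 of 6.

0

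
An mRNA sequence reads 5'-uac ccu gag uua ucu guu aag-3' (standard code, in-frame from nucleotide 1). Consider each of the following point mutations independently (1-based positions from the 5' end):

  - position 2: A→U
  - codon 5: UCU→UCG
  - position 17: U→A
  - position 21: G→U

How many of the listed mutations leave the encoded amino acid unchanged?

1

Codon 1: UAC (Tyr) → UUC (Phe) — missense.
Codon 5: UCU (Ser) → UCG (Ser) — synonymous.
Codon 6: GUU (Val) → GAU (Asp) — missense.
Codon 7: AAG (Lys) → AAU (Asn) — missense.
Synonymous: 1 of 4.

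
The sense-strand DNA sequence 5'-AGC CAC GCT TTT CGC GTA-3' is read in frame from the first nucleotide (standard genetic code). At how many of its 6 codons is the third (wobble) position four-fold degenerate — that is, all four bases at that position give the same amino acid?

3

Codon 1 AGC (Ser): third position 2-fold.
Codon 2 CAC (His): third position 2-fold.
Codon 3 GCT (Ala): third position 4-fold.
Codon 4 TTT (Phe): third position 2-fold.
Codon 5 CGC (Arg): third position 4-fold.
Codon 6 GTA (Val): third position 4-fold.
Four-fold degenerate third positions: 3.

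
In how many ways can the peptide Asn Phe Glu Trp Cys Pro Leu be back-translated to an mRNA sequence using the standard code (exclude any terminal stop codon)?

Asn: 2 codons.
Phe: 2 codons.
Glu: 2 codons.
Trp: 1 codon.
Cys: 2 codons.
Pro: 4 codons.
Leu: 6 codons.
2 × 2 × 2 × 1 × 2 × 4 × 6 = 384.

384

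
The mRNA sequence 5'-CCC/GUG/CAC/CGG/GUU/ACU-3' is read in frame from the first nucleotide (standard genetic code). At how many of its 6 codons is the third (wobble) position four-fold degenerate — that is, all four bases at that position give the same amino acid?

Codon 1 CCC (Pro): third position 4-fold.
Codon 2 GUG (Val): third position 4-fold.
Codon 3 CAC (His): third position 2-fold.
Codon 4 CGG (Arg): third position 4-fold.
Codon 5 GUU (Val): third position 4-fold.
Codon 6 ACU (Thr): third position 4-fold.
Four-fold degenerate third positions: 5.

5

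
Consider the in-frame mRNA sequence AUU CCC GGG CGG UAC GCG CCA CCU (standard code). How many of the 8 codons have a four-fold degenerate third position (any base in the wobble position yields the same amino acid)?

Codon 1 AUU (Ile): third position 3-fold.
Codon 2 CCC (Pro): third position 4-fold.
Codon 3 GGG (Gly): third position 4-fold.
Codon 4 CGG (Arg): third position 4-fold.
Codon 5 UAC (Tyr): third position 2-fold.
Codon 6 GCG (Ala): third position 4-fold.
Codon 7 CCA (Pro): third position 4-fold.
Codon 8 CCU (Pro): third position 4-fold.
Four-fold degenerate third positions: 6.

6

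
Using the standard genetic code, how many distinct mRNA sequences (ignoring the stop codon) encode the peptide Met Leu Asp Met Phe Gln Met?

48

Met: 1 codon.
Leu: 6 codons.
Asp: 2 codons.
Met: 1 codon.
Phe: 2 codons.
Gln: 2 codons.
Met: 1 codon.
1 × 6 × 2 × 1 × 2 × 2 × 1 = 48.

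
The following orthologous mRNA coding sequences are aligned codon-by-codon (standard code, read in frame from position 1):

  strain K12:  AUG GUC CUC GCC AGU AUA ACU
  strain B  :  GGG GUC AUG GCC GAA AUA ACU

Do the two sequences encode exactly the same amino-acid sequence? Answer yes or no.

Codon 1: AUG Met / GGG Gly — nonsynonymous.
Codon 2: GUC Val / GUC Val — identical.
Codon 3: CUC Leu / AUG Met — nonsynonymous.
Codon 4: GCC Ala / GCC Ala — identical.
Codon 5: AGU Ser / GAA Glu — nonsynonymous.
Codon 6: AUA Ile / AUA Ile — identical.
Codon 7: ACU Thr / ACU Thr — identical.
Nonsynonymous differences: 3 → different protein.

no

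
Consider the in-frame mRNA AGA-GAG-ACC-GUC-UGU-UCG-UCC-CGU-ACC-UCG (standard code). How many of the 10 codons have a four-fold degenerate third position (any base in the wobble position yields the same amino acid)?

7

Codon 1 AGA (Arg): third position 2-fold.
Codon 2 GAG (Glu): third position 2-fold.
Codon 3 ACC (Thr): third position 4-fold.
Codon 4 GUC (Val): third position 4-fold.
Codon 5 UGU (Cys): third position 2-fold.
Codon 6 UCG (Ser): third position 4-fold.
Codon 7 UCC (Ser): third position 4-fold.
Codon 8 CGU (Arg): third position 4-fold.
Codon 9 ACC (Thr): third position 4-fold.
Codon 10 UCG (Ser): third position 4-fold.
Four-fold degenerate third positions: 7.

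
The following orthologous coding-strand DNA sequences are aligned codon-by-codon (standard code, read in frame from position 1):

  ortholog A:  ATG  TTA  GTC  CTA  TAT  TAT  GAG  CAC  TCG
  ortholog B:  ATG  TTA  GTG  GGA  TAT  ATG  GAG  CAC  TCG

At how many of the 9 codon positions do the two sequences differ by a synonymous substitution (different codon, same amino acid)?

Codon 1: ATG Met / ATG Met — identical.
Codon 2: TTA Leu / TTA Leu — identical.
Codon 3: GTC Val / GTG Val — synonymous.
Codon 4: CTA Leu / GGA Gly — nonsynonymous.
Codon 5: TAT Tyr / TAT Tyr — identical.
Codon 6: TAT Tyr / ATG Met — nonsynonymous.
Codon 7: GAG Glu / GAG Glu — identical.
Codon 8: CAC His / CAC His — identical.
Codon 9: TCG Ser / TCG Ser — identical.
Synonymous differences: 1.

1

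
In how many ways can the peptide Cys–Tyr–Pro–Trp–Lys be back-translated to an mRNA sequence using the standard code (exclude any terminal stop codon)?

Cys: 2 codons.
Tyr: 2 codons.
Pro: 4 codons.
Trp: 1 codon.
Lys: 2 codons.
2 × 2 × 4 × 1 × 2 = 32.

32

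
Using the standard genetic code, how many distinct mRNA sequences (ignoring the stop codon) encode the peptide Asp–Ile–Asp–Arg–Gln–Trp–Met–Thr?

576

Asp: 2 codons.
Ile: 3 codons.
Asp: 2 codons.
Arg: 6 codons.
Gln: 2 codons.
Trp: 1 codon.
Met: 1 codon.
Thr: 4 codons.
2 × 3 × 2 × 6 × 2 × 1 × 1 × 4 = 576.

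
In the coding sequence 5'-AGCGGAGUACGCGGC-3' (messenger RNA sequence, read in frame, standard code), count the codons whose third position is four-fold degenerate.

4

Codon 1 AGC (Ser): third position 2-fold.
Codon 2 GGA (Gly): third position 4-fold.
Codon 3 GUA (Val): third position 4-fold.
Codon 4 CGC (Arg): third position 4-fold.
Codon 5 GGC (Gly): third position 4-fold.
Four-fold degenerate third positions: 4.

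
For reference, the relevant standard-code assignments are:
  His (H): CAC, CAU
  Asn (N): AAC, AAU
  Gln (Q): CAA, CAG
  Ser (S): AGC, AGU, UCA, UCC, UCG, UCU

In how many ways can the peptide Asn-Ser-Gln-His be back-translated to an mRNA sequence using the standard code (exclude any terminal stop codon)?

48

Asn: 2 codons.
Ser: 6 codons.
Gln: 2 codons.
His: 2 codons.
2 × 6 × 2 × 2 = 48.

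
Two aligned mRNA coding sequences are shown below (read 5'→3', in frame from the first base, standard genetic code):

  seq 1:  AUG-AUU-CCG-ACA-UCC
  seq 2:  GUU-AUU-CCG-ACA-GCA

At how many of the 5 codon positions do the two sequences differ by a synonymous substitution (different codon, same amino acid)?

0

Codon 1: AUG Met / GUU Val — nonsynonymous.
Codon 2: AUU Ile / AUU Ile — identical.
Codon 3: CCG Pro / CCG Pro — identical.
Codon 4: ACA Thr / ACA Thr — identical.
Codon 5: UCC Ser / GCA Ala — nonsynonymous.
Synonymous differences: 0.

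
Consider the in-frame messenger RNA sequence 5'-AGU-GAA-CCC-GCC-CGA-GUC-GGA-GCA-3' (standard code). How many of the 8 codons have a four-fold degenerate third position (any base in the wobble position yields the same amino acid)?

Codon 1 AGU (Ser): third position 2-fold.
Codon 2 GAA (Glu): third position 2-fold.
Codon 3 CCC (Pro): third position 4-fold.
Codon 4 GCC (Ala): third position 4-fold.
Codon 5 CGA (Arg): third position 4-fold.
Codon 6 GUC (Val): third position 4-fold.
Codon 7 GGA (Gly): third position 4-fold.
Codon 8 GCA (Ala): third position 4-fold.
Four-fold degenerate third positions: 6.

6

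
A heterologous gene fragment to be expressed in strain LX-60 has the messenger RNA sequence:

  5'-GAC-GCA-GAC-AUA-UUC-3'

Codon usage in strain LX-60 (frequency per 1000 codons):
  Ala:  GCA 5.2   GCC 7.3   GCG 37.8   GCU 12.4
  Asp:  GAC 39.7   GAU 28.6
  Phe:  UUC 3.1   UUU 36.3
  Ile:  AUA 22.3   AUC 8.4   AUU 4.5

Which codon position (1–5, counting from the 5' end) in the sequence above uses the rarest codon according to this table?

5

Codon 1 GAC (Asp): 39.7 per 1000.
Codon 2 GCA (Ala): 5.2 per 1000.
Codon 3 GAC (Asp): 39.7 per 1000.
Codon 4 AUA (Ile): 22.3 per 1000.
Codon 5 UUC (Phe): 3.1 per 1000.
Lowest frequency is 3.1 at codon 5.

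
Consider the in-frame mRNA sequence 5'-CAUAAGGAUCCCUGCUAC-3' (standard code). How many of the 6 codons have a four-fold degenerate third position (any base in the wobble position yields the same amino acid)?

1

Codon 1 CAU (His): third position 2-fold.
Codon 2 AAG (Lys): third position 2-fold.
Codon 3 GAU (Asp): third position 2-fold.
Codon 4 CCC (Pro): third position 4-fold.
Codon 5 UGC (Cys): third position 2-fold.
Codon 6 UAC (Tyr): third position 2-fold.
Four-fold degenerate third positions: 1.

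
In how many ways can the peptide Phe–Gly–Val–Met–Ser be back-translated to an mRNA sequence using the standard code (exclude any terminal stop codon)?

Phe: 2 codons.
Gly: 4 codons.
Val: 4 codons.
Met: 1 codon.
Ser: 6 codons.
2 × 4 × 4 × 1 × 6 = 192.

192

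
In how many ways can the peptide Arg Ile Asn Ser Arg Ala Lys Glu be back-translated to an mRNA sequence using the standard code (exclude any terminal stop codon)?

20736

Arg: 6 codons.
Ile: 3 codons.
Asn: 2 codons.
Ser: 6 codons.
Arg: 6 codons.
Ala: 4 codons.
Lys: 2 codons.
Glu: 2 codons.
6 × 3 × 2 × 6 × 6 × 4 × 2 × 2 = 20736.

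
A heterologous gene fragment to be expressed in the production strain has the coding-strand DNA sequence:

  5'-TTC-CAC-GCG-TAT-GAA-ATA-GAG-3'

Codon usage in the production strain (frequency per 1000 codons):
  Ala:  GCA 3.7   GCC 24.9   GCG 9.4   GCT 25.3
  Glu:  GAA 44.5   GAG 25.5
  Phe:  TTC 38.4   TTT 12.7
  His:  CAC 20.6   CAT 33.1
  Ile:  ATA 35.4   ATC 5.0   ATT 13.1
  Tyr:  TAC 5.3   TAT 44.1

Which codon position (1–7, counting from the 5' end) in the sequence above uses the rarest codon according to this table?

3

Codon 1 TTC (Phe): 38.4 per 1000.
Codon 2 CAC (His): 20.6 per 1000.
Codon 3 GCG (Ala): 9.4 per 1000.
Codon 4 TAT (Tyr): 44.1 per 1000.
Codon 5 GAA (Glu): 44.5 per 1000.
Codon 6 ATA (Ile): 35.4 per 1000.
Codon 7 GAG (Glu): 25.5 per 1000.
Lowest frequency is 9.4 at codon 3.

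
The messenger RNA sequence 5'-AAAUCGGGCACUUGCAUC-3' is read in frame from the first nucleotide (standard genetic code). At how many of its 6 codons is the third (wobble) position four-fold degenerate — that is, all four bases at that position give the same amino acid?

Codon 1 AAA (Lys): third position 2-fold.
Codon 2 UCG (Ser): third position 4-fold.
Codon 3 GGC (Gly): third position 4-fold.
Codon 4 ACU (Thr): third position 4-fold.
Codon 5 UGC (Cys): third position 2-fold.
Codon 6 AUC (Ile): third position 3-fold.
Four-fold degenerate third positions: 3.

3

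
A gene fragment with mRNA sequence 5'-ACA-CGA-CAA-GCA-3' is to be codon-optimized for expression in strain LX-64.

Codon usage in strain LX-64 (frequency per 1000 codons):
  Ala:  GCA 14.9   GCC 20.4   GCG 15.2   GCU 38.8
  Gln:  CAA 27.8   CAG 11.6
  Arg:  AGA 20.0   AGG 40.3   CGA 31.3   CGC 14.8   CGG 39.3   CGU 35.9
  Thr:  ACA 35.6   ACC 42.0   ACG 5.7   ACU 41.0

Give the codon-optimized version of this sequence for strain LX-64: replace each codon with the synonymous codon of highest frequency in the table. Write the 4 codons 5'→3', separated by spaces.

ACC AGG CAA GCU

Codon 1 (Thr): best is ACC at 42.0.
Codon 2 (Arg): best is AGG at 40.3.
Codon 3 (Gln): best is CAA at 27.8.
Codon 4 (Ala): best is GCU at 38.8.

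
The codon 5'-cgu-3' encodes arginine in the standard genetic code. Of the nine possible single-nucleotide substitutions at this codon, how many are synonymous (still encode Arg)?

3

Position 1: none → 0 synonymous.
Position 2: none → 0 synonymous.
Position 3: CGC, CGA, CGG → 3 synonymous.
Total: 0 + 0 + 3 = 3.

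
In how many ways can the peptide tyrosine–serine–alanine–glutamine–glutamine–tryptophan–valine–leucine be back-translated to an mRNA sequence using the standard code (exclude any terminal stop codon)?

4608

Tyr: 2 codons.
Ser: 6 codons.
Ala: 4 codons.
Gln: 2 codons.
Gln: 2 codons.
Trp: 1 codon.
Val: 4 codons.
Leu: 6 codons.
2 × 6 × 4 × 2 × 2 × 1 × 4 × 6 = 4608.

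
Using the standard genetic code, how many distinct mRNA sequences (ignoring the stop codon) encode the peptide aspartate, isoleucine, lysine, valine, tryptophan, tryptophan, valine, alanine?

Asp: 2 codons.
Ile: 3 codons.
Lys: 2 codons.
Val: 4 codons.
Trp: 1 codon.
Trp: 1 codon.
Val: 4 codons.
Ala: 4 codons.
2 × 3 × 2 × 4 × 1 × 1 × 4 × 4 = 768.

768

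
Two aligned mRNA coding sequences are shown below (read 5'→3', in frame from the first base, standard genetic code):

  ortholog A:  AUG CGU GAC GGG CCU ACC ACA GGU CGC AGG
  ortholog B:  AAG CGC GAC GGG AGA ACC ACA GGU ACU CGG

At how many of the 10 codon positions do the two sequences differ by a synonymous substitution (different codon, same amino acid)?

Codon 1: AUG Met / AAG Lys — nonsynonymous.
Codon 2: CGU Arg / CGC Arg — synonymous.
Codon 3: GAC Asp / GAC Asp — identical.
Codon 4: GGG Gly / GGG Gly — identical.
Codon 5: CCU Pro / AGA Arg — nonsynonymous.
Codon 6: ACC Thr / ACC Thr — identical.
Codon 7: ACA Thr / ACA Thr — identical.
Codon 8: GGU Gly / GGU Gly — identical.
Codon 9: CGC Arg / ACU Thr — nonsynonymous.
Codon 10: AGG Arg / CGG Arg — synonymous.
Synonymous differences: 2.

2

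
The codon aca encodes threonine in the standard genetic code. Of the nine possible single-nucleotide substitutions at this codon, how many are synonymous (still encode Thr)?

3

Position 1: none → 0 synonymous.
Position 2: none → 0 synonymous.
Position 3: ACT, ACC, ACG → 3 synonymous.
Total: 0 + 0 + 3 = 3.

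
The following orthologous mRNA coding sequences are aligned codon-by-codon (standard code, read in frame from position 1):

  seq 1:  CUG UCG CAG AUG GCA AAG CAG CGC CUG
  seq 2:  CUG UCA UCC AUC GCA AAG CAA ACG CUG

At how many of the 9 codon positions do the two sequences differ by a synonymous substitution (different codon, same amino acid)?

2

Codon 1: CUG Leu / CUG Leu — identical.
Codon 2: UCG Ser / UCA Ser — synonymous.
Codon 3: CAG Gln / UCC Ser — nonsynonymous.
Codon 4: AUG Met / AUC Ile — nonsynonymous.
Codon 5: GCA Ala / GCA Ala — identical.
Codon 6: AAG Lys / AAG Lys — identical.
Codon 7: CAG Gln / CAA Gln — synonymous.
Codon 8: CGC Arg / ACG Thr — nonsynonymous.
Codon 9: CUG Leu / CUG Leu — identical.
Synonymous differences: 2.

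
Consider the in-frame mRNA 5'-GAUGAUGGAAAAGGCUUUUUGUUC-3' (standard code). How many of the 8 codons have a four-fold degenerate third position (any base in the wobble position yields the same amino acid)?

2

Codon 1 GAU (Asp): third position 2-fold.
Codon 2 GAU (Asp): third position 2-fold.
Codon 3 GGA (Gly): third position 4-fold.
Codon 4 AAA (Lys): third position 2-fold.
Codon 5 GGC (Gly): third position 4-fold.
Codon 6 UUU (Phe): third position 2-fold.
Codon 7 UUG (Leu): third position 2-fold.
Codon 8 UUC (Phe): third position 2-fold.
Four-fold degenerate third positions: 2.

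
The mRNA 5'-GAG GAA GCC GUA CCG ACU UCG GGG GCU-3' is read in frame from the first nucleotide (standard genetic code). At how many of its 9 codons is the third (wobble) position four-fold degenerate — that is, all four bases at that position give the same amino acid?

7

Codon 1 GAG (Glu): third position 2-fold.
Codon 2 GAA (Glu): third position 2-fold.
Codon 3 GCC (Ala): third position 4-fold.
Codon 4 GUA (Val): third position 4-fold.
Codon 5 CCG (Pro): third position 4-fold.
Codon 6 ACU (Thr): third position 4-fold.
Codon 7 UCG (Ser): third position 4-fold.
Codon 8 GGG (Gly): third position 4-fold.
Codon 9 GCU (Ala): third position 4-fold.
Four-fold degenerate third positions: 7.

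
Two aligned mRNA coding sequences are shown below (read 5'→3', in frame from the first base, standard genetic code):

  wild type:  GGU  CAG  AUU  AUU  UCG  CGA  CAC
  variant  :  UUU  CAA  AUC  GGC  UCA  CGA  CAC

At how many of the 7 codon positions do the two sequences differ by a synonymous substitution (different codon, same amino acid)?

3

Codon 1: GGU Gly / UUU Phe — nonsynonymous.
Codon 2: CAG Gln / CAA Gln — synonymous.
Codon 3: AUU Ile / AUC Ile — synonymous.
Codon 4: AUU Ile / GGC Gly — nonsynonymous.
Codon 5: UCG Ser / UCA Ser — synonymous.
Codon 6: CGA Arg / CGA Arg — identical.
Codon 7: CAC His / CAC His — identical.
Synonymous differences: 3.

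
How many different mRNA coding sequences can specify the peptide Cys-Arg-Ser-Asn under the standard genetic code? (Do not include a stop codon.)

144

Cys: 2 codons.
Arg: 6 codons.
Ser: 6 codons.
Asn: 2 codons.
2 × 6 × 6 × 2 = 144.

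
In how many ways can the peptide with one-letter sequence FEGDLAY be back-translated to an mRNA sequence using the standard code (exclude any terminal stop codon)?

1536

Phe: 2 codons.
Glu: 2 codons.
Gly: 4 codons.
Asp: 2 codons.
Leu: 6 codons.
Ala: 4 codons.
Tyr: 2 codons.
2 × 2 × 4 × 2 × 6 × 4 × 2 = 1536.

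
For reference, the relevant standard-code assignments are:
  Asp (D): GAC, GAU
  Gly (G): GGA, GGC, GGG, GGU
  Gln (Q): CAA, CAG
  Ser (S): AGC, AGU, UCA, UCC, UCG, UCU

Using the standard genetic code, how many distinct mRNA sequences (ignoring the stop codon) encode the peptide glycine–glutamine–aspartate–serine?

Gly: 4 codons.
Gln: 2 codons.
Asp: 2 codons.
Ser: 6 codons.
4 × 2 × 2 × 6 = 96.

96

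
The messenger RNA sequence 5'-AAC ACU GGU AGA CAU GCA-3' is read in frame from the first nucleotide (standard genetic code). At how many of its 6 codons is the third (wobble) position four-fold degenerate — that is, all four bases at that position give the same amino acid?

3

Codon 1 AAC (Asn): third position 2-fold.
Codon 2 ACU (Thr): third position 4-fold.
Codon 3 GGU (Gly): third position 4-fold.
Codon 4 AGA (Arg): third position 2-fold.
Codon 5 CAU (His): third position 2-fold.
Codon 6 GCA (Ala): third position 4-fold.
Four-fold degenerate third positions: 3.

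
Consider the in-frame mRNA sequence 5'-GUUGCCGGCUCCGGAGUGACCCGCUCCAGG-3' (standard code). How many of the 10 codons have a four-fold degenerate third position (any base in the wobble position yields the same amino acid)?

Codon 1 GUU (Val): third position 4-fold.
Codon 2 GCC (Ala): third position 4-fold.
Codon 3 GGC (Gly): third position 4-fold.
Codon 4 UCC (Ser): third position 4-fold.
Codon 5 GGA (Gly): third position 4-fold.
Codon 6 GUG (Val): third position 4-fold.
Codon 7 ACC (Thr): third position 4-fold.
Codon 8 CGC (Arg): third position 4-fold.
Codon 9 UCC (Ser): third position 4-fold.
Codon 10 AGG (Arg): third position 2-fold.
Four-fold degenerate third positions: 9.

9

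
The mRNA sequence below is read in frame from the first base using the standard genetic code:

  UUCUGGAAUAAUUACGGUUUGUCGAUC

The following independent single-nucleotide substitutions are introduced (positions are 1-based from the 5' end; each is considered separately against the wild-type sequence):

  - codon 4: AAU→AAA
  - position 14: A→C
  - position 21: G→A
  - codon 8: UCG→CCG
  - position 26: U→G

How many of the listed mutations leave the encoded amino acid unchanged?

1

Codon 4: AAU (Asn) → AAA (Lys) — missense.
Codon 5: UAC (Tyr) → UCC (Ser) — missense.
Codon 7: UUG (Leu) → UUA (Leu) — synonymous.
Codon 8: UCG (Ser) → CCG (Pro) — missense.
Codon 9: AUC (Ile) → AGC (Ser) — missense.
Synonymous: 1 of 5.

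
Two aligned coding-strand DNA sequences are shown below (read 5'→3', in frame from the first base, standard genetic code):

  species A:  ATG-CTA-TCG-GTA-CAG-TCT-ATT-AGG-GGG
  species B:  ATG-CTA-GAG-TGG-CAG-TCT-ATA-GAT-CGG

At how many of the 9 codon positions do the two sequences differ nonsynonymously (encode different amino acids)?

Codon 1: ATG Met / ATG Met — identical.
Codon 2: CTA Leu / CTA Leu — identical.
Codon 3: TCG Ser / GAG Glu — nonsynonymous.
Codon 4: GTA Val / TGG Trp — nonsynonymous.
Codon 5: CAG Gln / CAG Gln — identical.
Codon 6: TCT Ser / TCT Ser — identical.
Codon 7: ATT Ile / ATA Ile — synonymous.
Codon 8: AGG Arg / GAT Asp — nonsynonymous.
Codon 9: GGG Gly / CGG Arg — nonsynonymous.
Nonsynonymous differences: 4.

4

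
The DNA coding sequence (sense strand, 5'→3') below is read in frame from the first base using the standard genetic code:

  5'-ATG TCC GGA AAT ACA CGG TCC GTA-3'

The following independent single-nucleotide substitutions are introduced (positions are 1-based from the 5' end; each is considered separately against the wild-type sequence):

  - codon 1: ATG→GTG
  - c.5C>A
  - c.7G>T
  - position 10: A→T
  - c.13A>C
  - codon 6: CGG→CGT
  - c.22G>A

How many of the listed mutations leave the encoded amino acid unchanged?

Codon 1: ATG (Met) → GTG (Val) — missense.
Codon 2: TCC (Ser) → TAC (Tyr) — missense.
Codon 3: GGA (Gly) → TGA (Stop) — nonsense.
Codon 4: AAT (Asn) → TAT (Tyr) — missense.
Codon 5: ACA (Thr) → CCA (Pro) — missense.
Codon 6: CGG (Arg) → CGT (Arg) — synonymous.
Codon 8: GTA (Val) → ATA (Ile) — missense.
Synonymous: 1 of 7.

1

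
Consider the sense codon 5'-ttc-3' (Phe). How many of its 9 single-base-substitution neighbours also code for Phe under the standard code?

Position 1: none → 0 synonymous.
Position 2: none → 0 synonymous.
Position 3: TTT → 1 synonymous.
Total: 0 + 0 + 1 = 1.

1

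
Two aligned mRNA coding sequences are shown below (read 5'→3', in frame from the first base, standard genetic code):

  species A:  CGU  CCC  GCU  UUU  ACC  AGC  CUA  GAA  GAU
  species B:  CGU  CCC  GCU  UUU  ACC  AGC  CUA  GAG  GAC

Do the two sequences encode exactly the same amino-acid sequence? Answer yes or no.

Codon 1: CGU Arg / CGU Arg — identical.
Codon 2: CCC Pro / CCC Pro — identical.
Codon 3: GCU Ala / GCU Ala — identical.
Codon 4: UUU Phe / UUU Phe — identical.
Codon 5: ACC Thr / ACC Thr — identical.
Codon 6: AGC Ser / AGC Ser — identical.
Codon 7: CUA Leu / CUA Leu — identical.
Codon 8: GAA Glu / GAG Glu — synonymous.
Codon 9: GAU Asp / GAC Asp — synonymous.
Nonsynonymous differences: 0 → same protein.

yes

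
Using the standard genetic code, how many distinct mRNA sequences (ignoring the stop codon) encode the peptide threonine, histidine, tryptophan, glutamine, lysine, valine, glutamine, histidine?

512

Thr: 4 codons.
His: 2 codons.
Trp: 1 codon.
Gln: 2 codons.
Lys: 2 codons.
Val: 4 codons.
Gln: 2 codons.
His: 2 codons.
4 × 2 × 1 × 2 × 2 × 4 × 2 × 2 = 512.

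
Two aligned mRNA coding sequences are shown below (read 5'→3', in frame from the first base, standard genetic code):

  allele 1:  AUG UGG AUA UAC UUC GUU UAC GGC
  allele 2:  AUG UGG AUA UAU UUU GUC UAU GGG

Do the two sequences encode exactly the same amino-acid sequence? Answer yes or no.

Codon 1: AUG Met / AUG Met — identical.
Codon 2: UGG Trp / UGG Trp — identical.
Codon 3: AUA Ile / AUA Ile — identical.
Codon 4: UAC Tyr / UAU Tyr — synonymous.
Codon 5: UUC Phe / UUU Phe — synonymous.
Codon 6: GUU Val / GUC Val — synonymous.
Codon 7: UAC Tyr / UAU Tyr — synonymous.
Codon 8: GGC Gly / GGG Gly — synonymous.
Nonsynonymous differences: 0 → same protein.

yes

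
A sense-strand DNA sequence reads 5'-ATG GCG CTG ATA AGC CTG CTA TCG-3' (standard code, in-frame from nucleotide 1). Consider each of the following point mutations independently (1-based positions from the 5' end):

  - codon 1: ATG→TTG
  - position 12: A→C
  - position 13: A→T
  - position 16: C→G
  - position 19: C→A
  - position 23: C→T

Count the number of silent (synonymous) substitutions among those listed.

Codon 1: ATG (Met) → TTG (Leu) — missense.
Codon 4: ATA (Ile) → ATC (Ile) — synonymous.
Codon 5: AGC (Ser) → TGC (Cys) — missense.
Codon 6: CTG (Leu) → GTG (Val) — missense.
Codon 7: CTA (Leu) → ATA (Ile) — missense.
Codon 8: TCG (Ser) → TTG (Leu) — missense.
Synonymous: 1 of 6.

1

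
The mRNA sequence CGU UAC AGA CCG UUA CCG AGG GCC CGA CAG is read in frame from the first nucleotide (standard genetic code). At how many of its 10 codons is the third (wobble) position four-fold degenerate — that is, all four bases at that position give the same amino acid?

Codon 1 CGU (Arg): third position 4-fold.
Codon 2 UAC (Tyr): third position 2-fold.
Codon 3 AGA (Arg): third position 2-fold.
Codon 4 CCG (Pro): third position 4-fold.
Codon 5 UUA (Leu): third position 2-fold.
Codon 6 CCG (Pro): third position 4-fold.
Codon 7 AGG (Arg): third position 2-fold.
Codon 8 GCC (Ala): third position 4-fold.
Codon 9 CGA (Arg): third position 4-fold.
Codon 10 CAG (Gln): third position 2-fold.
Four-fold degenerate third positions: 5.

5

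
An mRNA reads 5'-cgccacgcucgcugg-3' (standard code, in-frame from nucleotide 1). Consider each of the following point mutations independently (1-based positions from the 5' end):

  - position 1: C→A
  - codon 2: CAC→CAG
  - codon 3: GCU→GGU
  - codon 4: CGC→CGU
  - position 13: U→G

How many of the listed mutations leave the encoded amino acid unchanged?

1

Codon 1: CGC (Arg) → AGC (Ser) — missense.
Codon 2: CAC (His) → CAG (Gln) — missense.
Codon 3: GCU (Ala) → GGU (Gly) — missense.
Codon 4: CGC (Arg) → CGU (Arg) — synonymous.
Codon 5: UGG (Trp) → GGG (Gly) — missense.
Synonymous: 1 of 5.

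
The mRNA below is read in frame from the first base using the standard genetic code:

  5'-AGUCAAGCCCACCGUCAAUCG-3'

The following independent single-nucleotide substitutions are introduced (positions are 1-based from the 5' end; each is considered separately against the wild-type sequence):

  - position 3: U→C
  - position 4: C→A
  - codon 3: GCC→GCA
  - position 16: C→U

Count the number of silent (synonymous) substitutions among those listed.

2

Codon 1: AGU (Ser) → AGC (Ser) — synonymous.
Codon 2: CAA (Gln) → AAA (Lys) — missense.
Codon 3: GCC (Ala) → GCA (Ala) — synonymous.
Codon 6: CAA (Gln) → UAA (Stop) — nonsense.
Synonymous: 2 of 4.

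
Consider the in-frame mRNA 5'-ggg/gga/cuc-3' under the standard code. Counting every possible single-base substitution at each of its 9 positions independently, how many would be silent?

9

Codon 1 (GGG, Gly): 3 synonymous substitutions.
Codon 2 (GGA, Gly): 3 synonymous substitutions.
Codon 3 (CUC, Leu): 3 synonymous substitutions.
Total: 3 + 3 + 3 = 9.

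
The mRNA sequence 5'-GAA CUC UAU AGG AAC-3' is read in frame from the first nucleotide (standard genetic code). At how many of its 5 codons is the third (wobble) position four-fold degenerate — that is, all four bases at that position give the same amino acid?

Codon 1 GAA (Glu): third position 2-fold.
Codon 2 CUC (Leu): third position 4-fold.
Codon 3 UAU (Tyr): third position 2-fold.
Codon 4 AGG (Arg): third position 2-fold.
Codon 5 AAC (Asn): third position 2-fold.
Four-fold degenerate third positions: 1.

1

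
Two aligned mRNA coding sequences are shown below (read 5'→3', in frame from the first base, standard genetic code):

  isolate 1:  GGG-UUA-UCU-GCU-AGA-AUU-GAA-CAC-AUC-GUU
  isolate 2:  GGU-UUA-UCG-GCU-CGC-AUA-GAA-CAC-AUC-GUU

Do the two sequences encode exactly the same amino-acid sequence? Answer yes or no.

yes

Codon 1: GGG Gly / GGU Gly — synonymous.
Codon 2: UUA Leu / UUA Leu — identical.
Codon 3: UCU Ser / UCG Ser — synonymous.
Codon 4: GCU Ala / GCU Ala — identical.
Codon 5: AGA Arg / CGC Arg — synonymous.
Codon 6: AUU Ile / AUA Ile — synonymous.
Codon 7: GAA Glu / GAA Glu — identical.
Codon 8: CAC His / CAC His — identical.
Codon 9: AUC Ile / AUC Ile — identical.
Codon 10: GUU Val / GUU Val — identical.
Nonsynonymous differences: 0 → same protein.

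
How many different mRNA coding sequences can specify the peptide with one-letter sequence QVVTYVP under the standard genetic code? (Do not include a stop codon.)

Gln: 2 codons.
Val: 4 codons.
Val: 4 codons.
Thr: 4 codons.
Tyr: 2 codons.
Val: 4 codons.
Pro: 4 codons.
2 × 4 × 4 × 4 × 2 × 4 × 4 = 4096.

4096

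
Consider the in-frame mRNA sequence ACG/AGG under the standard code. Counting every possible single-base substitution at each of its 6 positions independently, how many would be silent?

5

Codon 1 (ACG, Thr): 3 synonymous substitutions.
Codon 2 (AGG, Arg): 2 synonymous substitutions.
Total: 3 + 2 = 5.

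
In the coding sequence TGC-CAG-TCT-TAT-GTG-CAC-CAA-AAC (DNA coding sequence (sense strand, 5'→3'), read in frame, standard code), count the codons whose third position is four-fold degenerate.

2

Codon 1 TGC (Cys): third position 2-fold.
Codon 2 CAG (Gln): third position 2-fold.
Codon 3 TCT (Ser): third position 4-fold.
Codon 4 TAT (Tyr): third position 2-fold.
Codon 5 GTG (Val): third position 4-fold.
Codon 6 CAC (His): third position 2-fold.
Codon 7 CAA (Gln): third position 2-fold.
Codon 8 AAC (Asn): third position 2-fold.
Four-fold degenerate third positions: 2.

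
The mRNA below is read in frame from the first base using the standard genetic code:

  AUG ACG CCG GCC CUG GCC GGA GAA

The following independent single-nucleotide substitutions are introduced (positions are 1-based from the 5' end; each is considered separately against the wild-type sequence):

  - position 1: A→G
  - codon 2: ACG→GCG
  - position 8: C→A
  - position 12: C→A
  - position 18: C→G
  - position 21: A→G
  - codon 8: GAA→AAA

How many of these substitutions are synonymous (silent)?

3

Codon 1: AUG (Met) → GUG (Val) — missense.
Codon 2: ACG (Thr) → GCG (Ala) — missense.
Codon 3: CCG (Pro) → CAG (Gln) — missense.
Codon 4: GCC (Ala) → GCA (Ala) — synonymous.
Codon 6: GCC (Ala) → GCG (Ala) — synonymous.
Codon 7: GGA (Gly) → GGG (Gly) — synonymous.
Codon 8: GAA (Glu) → AAA (Lys) — missense.
Synonymous: 3 of 7.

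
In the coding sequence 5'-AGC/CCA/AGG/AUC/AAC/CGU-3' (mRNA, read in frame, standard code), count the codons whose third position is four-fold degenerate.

Codon 1 AGC (Ser): third position 2-fold.
Codon 2 CCA (Pro): third position 4-fold.
Codon 3 AGG (Arg): third position 2-fold.
Codon 4 AUC (Ile): third position 3-fold.
Codon 5 AAC (Asn): third position 2-fold.
Codon 6 CGU (Arg): third position 4-fold.
Four-fold degenerate third positions: 2.

2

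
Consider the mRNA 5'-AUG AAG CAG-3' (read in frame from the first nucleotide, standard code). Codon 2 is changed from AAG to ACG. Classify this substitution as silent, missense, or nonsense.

Position 5 falls in codon 2: AAG → Lys.
After the substitution the codon is ACG → Thr.
Lys ≠ Thr, so this is a missense mutation.

missense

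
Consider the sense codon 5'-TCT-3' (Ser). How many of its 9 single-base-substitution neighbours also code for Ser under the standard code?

3

Position 1: none → 0 synonymous.
Position 2: none → 0 synonymous.
Position 3: TCC, TCA, TCG → 3 synonymous.
Total: 0 + 0 + 3 = 3.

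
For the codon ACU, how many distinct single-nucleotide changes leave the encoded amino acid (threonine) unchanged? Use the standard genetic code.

Position 1: none → 0 synonymous.
Position 2: none → 0 synonymous.
Position 3: ACC, ACA, ACG → 3 synonymous.
Total: 0 + 0 + 3 = 3.

3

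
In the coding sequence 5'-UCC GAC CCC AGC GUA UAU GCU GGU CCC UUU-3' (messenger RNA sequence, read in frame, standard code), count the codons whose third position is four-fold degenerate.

Codon 1 UCC (Ser): third position 4-fold.
Codon 2 GAC (Asp): third position 2-fold.
Codon 3 CCC (Pro): third position 4-fold.
Codon 4 AGC (Ser): third position 2-fold.
Codon 5 GUA (Val): third position 4-fold.
Codon 6 UAU (Tyr): third position 2-fold.
Codon 7 GCU (Ala): third position 4-fold.
Codon 8 GGU (Gly): third position 4-fold.
Codon 9 CCC (Pro): third position 4-fold.
Codon 10 UUU (Phe): third position 2-fold.
Four-fold degenerate third positions: 6.

6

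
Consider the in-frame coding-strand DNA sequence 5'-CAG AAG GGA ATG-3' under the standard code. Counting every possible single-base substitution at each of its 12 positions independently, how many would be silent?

5

Codon 1 (CAG, Gln): 1 synonymous substitution.
Codon 2 (AAG, Lys): 1 synonymous substitution.
Codon 3 (GGA, Gly): 3 synonymous substitutions.
Codon 4 (ATG, Met): 0 synonymous substitutions.
Total: 1 + 1 + 3 + 0 = 5.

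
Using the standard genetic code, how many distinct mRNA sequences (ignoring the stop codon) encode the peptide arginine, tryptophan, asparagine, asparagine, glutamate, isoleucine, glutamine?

Arg: 6 codons.
Trp: 1 codon.
Asn: 2 codons.
Asn: 2 codons.
Glu: 2 codons.
Ile: 3 codons.
Gln: 2 codons.
6 × 1 × 2 × 2 × 2 × 3 × 2 = 288.

288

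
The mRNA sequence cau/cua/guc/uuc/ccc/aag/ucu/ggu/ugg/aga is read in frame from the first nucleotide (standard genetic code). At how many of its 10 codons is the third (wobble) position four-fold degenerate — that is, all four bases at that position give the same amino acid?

5

Codon 1 CAU (His): third position 2-fold.
Codon 2 CUA (Leu): third position 4-fold.
Codon 3 GUC (Val): third position 4-fold.
Codon 4 UUC (Phe): third position 2-fold.
Codon 5 CCC (Pro): third position 4-fold.
Codon 6 AAG (Lys): third position 2-fold.
Codon 7 UCU (Ser): third position 4-fold.
Codon 8 GGU (Gly): third position 4-fold.
Codon 9 UGG (Trp): third position 1-fold.
Codon 10 AGA (Arg): third position 2-fold.
Four-fold degenerate third positions: 5.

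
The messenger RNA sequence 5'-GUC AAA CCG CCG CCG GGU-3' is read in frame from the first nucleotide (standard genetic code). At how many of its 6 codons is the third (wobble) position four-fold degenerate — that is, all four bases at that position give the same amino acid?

Codon 1 GUC (Val): third position 4-fold.
Codon 2 AAA (Lys): third position 2-fold.
Codon 3 CCG (Pro): third position 4-fold.
Codon 4 CCG (Pro): third position 4-fold.
Codon 5 CCG (Pro): third position 4-fold.
Codon 6 GGU (Gly): third position 4-fold.
Four-fold degenerate third positions: 5.

5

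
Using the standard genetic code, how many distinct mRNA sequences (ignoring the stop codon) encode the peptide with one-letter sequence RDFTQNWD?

768

Arg: 6 codons.
Asp: 2 codons.
Phe: 2 codons.
Thr: 4 codons.
Gln: 2 codons.
Asn: 2 codons.
Trp: 1 codon.
Asp: 2 codons.
6 × 2 × 2 × 4 × 2 × 2 × 1 × 2 = 768.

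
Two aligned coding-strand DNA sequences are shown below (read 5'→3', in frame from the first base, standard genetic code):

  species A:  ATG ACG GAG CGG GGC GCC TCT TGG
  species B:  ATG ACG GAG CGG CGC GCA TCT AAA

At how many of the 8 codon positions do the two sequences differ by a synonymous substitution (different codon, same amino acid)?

Codon 1: ATG Met / ATG Met — identical.
Codon 2: ACG Thr / ACG Thr — identical.
Codon 3: GAG Glu / GAG Glu — identical.
Codon 4: CGG Arg / CGG Arg — identical.
Codon 5: GGC Gly / CGC Arg — nonsynonymous.
Codon 6: GCC Ala / GCA Ala — synonymous.
Codon 7: TCT Ser / TCT Ser — identical.
Codon 8: TGG Trp / AAA Lys — nonsynonymous.
Synonymous differences: 1.

1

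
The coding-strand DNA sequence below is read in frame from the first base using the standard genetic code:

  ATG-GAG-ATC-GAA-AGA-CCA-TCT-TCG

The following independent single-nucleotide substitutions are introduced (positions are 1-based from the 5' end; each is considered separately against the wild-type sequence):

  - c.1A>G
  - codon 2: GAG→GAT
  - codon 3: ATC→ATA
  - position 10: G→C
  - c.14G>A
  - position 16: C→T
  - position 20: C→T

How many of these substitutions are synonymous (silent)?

1

Codon 1: ATG (Met) → GTG (Val) — missense.
Codon 2: GAG (Glu) → GAT (Asp) — missense.
Codon 3: ATC (Ile) → ATA (Ile) — synonymous.
Codon 4: GAA (Glu) → CAA (Gln) — missense.
Codon 5: AGA (Arg) → AAA (Lys) — missense.
Codon 6: CCA (Pro) → TCA (Ser) — missense.
Codon 7: TCT (Ser) → TTT (Phe) — missense.
Synonymous: 1 of 7.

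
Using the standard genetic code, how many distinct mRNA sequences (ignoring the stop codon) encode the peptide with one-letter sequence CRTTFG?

Cys: 2 codons.
Arg: 6 codons.
Thr: 4 codons.
Thr: 4 codons.
Phe: 2 codons.
Gly: 4 codons.
2 × 6 × 4 × 4 × 2 × 4 = 1536.

1536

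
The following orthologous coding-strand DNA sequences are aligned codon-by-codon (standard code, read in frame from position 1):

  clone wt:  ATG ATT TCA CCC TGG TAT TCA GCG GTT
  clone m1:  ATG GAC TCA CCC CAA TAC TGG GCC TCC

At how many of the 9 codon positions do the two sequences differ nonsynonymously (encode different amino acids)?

4

Codon 1: ATG Met / ATG Met — identical.
Codon 2: ATT Ile / GAC Asp — nonsynonymous.
Codon 3: TCA Ser / TCA Ser — identical.
Codon 4: CCC Pro / CCC Pro — identical.
Codon 5: TGG Trp / CAA Gln — nonsynonymous.
Codon 6: TAT Tyr / TAC Tyr — synonymous.
Codon 7: TCA Ser / TGG Trp — nonsynonymous.
Codon 8: GCG Ala / GCC Ala — synonymous.
Codon 9: GTT Val / TCC Ser — nonsynonymous.
Nonsynonymous differences: 4.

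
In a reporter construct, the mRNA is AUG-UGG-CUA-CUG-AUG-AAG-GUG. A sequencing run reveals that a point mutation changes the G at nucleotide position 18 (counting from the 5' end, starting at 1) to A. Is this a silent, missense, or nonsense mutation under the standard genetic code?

Position 18 falls in codon 6: AAG → Lys.
After the substitution the codon is AAA → Lys.
Both encode Lys, so the change is synonymous.

silent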